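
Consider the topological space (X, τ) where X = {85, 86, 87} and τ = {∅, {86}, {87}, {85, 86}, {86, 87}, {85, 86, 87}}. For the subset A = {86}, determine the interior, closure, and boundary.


int(A) = {86}, cl(A) = {85, 86}, ∂A = {85}.

Closed sets in (X, τ) are complements of opens:
  closed(X, τ) = {∅, {85}, {87}, {85, 86}, {85, 87}, {85, 86, 87}}.
int(A) = ⋃ {U ∈ τ : U ⊆ A}. Opens contained in A: ∅, {86}.
Taking the union of these: int(A) = {86}.
cl(A) = ⋂ {C closed : A ⊆ C}. Closed sets containing A: {85, 86}, {85, 86, 87}.
Intersecting these: cl(A) = {85, 86}.
∂A = cl(A) ∖ int(A) = {85, 86} ∖ {86} = {85}.


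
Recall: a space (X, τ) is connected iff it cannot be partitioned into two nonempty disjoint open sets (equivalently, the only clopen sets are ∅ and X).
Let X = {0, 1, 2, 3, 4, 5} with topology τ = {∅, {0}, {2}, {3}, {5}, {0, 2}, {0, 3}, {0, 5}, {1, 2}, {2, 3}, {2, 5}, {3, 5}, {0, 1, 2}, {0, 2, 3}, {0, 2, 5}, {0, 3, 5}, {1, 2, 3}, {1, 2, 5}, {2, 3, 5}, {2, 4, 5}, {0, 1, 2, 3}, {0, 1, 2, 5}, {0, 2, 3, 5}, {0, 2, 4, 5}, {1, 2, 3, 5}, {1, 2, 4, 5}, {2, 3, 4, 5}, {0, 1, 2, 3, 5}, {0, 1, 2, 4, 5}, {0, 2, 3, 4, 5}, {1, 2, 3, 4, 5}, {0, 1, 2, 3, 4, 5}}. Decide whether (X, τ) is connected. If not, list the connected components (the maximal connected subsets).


(X, τ) is disconnected; components = [{0}, {3}, {1, 2, 4, 5}].

Find clopen sets (U ∈ τ with X ∖ U ∈ τ):
  U = ∅, X ∖ U = {0, 1, 2, 3, 4, 5} — both open, so U is clopen.
  U = {0}, X ∖ U = {1, 2, 3, 4, 5} — both open, so U is clopen.
  U = {3}, X ∖ U = {0, 1, 2, 4, 5} — both open, so U is clopen.
  U = {0, 3}, X ∖ U = {1, 2, 4, 5} — both open, so U is clopen.
  U = {1, 2, 4, 5}, X ∖ U = {0, 3} — both open, so U is clopen.
  U = {0, 1, 2, 4, 5}, X ∖ U = {3} — both open, so U is clopen.
  U = {1, 2, 3, 4, 5}, X ∖ U = {0} — both open, so U is clopen.
  U = {0, 1, 2, 3, 4, 5}, X ∖ U = ∅ — both open, so U is clopen.
Nontrivial clopen(s) exist: e.g. {0, 3}. So (X, τ) is disconnected.
Compute connected components by grouping points that agree on all clopens:
  component: {0}
  component: {3}
  component: {1, 2, 4, 5}


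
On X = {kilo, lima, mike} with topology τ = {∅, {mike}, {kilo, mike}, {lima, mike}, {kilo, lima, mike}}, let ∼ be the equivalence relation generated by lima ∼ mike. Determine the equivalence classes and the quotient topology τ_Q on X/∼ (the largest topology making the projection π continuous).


X/∼ = {[kilo], [lima=mike]}; |τ_Q| = 3.

Equivalence classes: [kilo], [lima=mike].
Quotient map π: X → X/∼ sends kilo ↦ [kilo], lima ↦ [lima=mike], mike ↦ [lima=mike].
For each subset V ⊆ X/∼, compute π^{-1}(V) ⊆ X and check whether π^{-1}(V) ∈ τ. V is open in τ_Q iff π^{-1}(V) ∈ τ.
  V = {}: π^{-1}(V) = ∅ ∈ τ ✓.
  V = {[kilo]}: π^{-1}(V) = {kilo} ∉ τ ✗.
  V = {[lima=mike]}: π^{-1}(V) = {lima, mike} ∈ τ ✓.
  V = {[kilo], [lima=mike]}: π^{-1}(V) = {kilo, lima, mike} ∈ τ ✓.
Open sets in the quotient: τ_Q = {{}, {[lima=mike]}, {[kilo], [lima=mike]}} (3 elements).


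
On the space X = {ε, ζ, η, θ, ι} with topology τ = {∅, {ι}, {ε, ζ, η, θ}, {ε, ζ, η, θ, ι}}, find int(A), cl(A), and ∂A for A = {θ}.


int(A) = ∅, cl(A) = {ε, ζ, η, θ}, ∂A = {ε, ζ, η, θ}.

Closed sets in (X, τ) are complements of opens:
  closed(X, τ) = {∅, {ι}, {ε, ζ, η, θ}, {ε, ζ, η, θ, ι}}.
int(A) = ⋃ {U ∈ τ : U ⊆ A}. Opens contained in A: ∅.
Taking the union of these: int(A) = ∅.
cl(A) = ⋂ {C closed : A ⊆ C}. Closed sets containing A: {ε, ζ, η, θ}, {ε, ζ, η, θ, ι}.
Intersecting these: cl(A) = {ε, ζ, η, θ}.
∂A = cl(A) ∖ int(A) = {ε, ζ, η, θ} ∖ ∅ = {ε, ζ, η, θ}.


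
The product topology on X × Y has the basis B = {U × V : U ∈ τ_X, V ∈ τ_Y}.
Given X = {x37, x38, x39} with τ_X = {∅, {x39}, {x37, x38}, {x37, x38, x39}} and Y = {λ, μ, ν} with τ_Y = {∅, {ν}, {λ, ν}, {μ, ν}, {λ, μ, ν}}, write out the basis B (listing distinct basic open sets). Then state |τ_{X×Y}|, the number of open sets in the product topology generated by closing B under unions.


Basis B = {∅ × ∅, {x39} × {ν}, {x37, x38} × {ν}, {x39} × {λ, ν}, {x39} × {μ, ν}, {x37, x38, x39} × {ν}, {x39} × {λ, μ, ν}, {x37, x38} × {λ, ν}, {x37, x38} × {μ, ν}, {x37, x38} × {λ, μ, ν}, {x37, x38, x39} × {λ, ν}, {x37, x38, x39} × {μ, ν}, {x37, x38, x39} × {λ, μ, ν}}; |τ_{X×Y}| = 25.

Enumerate products U × V with U ∈ τ_X, V ∈ τ_Y (deduplicated):
  ∅ × ∅ = {} (∅)
  {x39} × {ν} = {(x39,ν)}
  {x37, x38} × {ν} = {(x37,ν), (x38,ν)}
  {x39} × {λ, ν} = {(x39,λ), (x39,ν)}
  {x39} × {μ, ν} = {(x39,μ), (x39,ν)}
  {x37, x38, x39} × {ν} = {(x37,ν), (x38,ν), (x39,ν)}
  {x39} × {λ, μ, ν} = {(x39,λ), (x39,μ), (x39,ν)}
  {x37, x38} × {λ, ν} = {(x37,λ), (x37,ν), (x38,λ), (x38,ν)}
  {x37, x38} × {μ, ν} = {(x37,μ), (x37,ν), (x38,μ), (x38,ν)}
  {x37, x38} × {λ, μ, ν} = {(x37,λ), (x37,μ), (x37,ν), (x38,λ), (x38,μ), (x38,ν)}
  {x37, x38, x39} × {λ, ν} = {(x37,λ), (x37,ν), (x38,λ), (x38,ν), (x39,λ), (x39,ν)}
  {x37, x38, x39} × {μ, ν} = {(x37,μ), (x37,ν), (x38,μ), (x38,ν), (x39,μ), (x39,ν)}
  {x37, x38, x39} × {λ, μ, ν} = {(x37,λ), (x37,μ), (x37,ν), (x38,λ), (x38,μ), (x38,ν), (x39,λ), (x39,μ), (x39,ν)}
These 13 distinct sets form the basis B.
Close under arbitrary unions to get τ_{X×Y}; counting gives |τ_{X×Y}| = 25.


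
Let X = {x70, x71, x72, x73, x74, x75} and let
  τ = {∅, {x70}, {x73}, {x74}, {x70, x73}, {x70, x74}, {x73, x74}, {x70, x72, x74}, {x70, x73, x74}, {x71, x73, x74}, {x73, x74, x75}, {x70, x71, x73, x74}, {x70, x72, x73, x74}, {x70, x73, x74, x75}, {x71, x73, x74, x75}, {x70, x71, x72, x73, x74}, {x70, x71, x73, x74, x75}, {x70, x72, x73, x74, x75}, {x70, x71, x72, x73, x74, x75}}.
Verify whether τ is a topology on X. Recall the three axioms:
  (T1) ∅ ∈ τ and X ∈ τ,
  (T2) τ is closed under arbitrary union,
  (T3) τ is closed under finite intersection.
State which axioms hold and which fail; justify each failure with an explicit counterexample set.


τ IS a topology on X.

Axiom (T1): ∅ ∈ τ? Yes; X ∈ τ? Yes.
Axiom (T2/T3): check pairwise unions and intersections of members of τ.
All pairwise intersections and unions checked — each lies in τ. Therefore τ satisfies (T1), (T2), (T3): it IS a topology on X.


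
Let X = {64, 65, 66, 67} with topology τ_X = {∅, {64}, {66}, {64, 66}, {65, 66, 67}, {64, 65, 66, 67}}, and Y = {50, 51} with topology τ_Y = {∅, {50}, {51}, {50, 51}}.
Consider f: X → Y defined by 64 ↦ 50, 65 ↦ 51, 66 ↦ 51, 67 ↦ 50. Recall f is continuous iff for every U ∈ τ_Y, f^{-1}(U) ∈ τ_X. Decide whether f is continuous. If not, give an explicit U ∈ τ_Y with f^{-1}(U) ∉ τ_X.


f is NOT continuous.

Compute f^{-1}(U) for each U ∈ τ_Y:
  U = ∅: f^{-1}(U) = ∅ ∈ τ_X ✓.
  U = {50}: f^{-1}(U) = {64, 67} ∉ τ_X ✗.
  U = {51}: f^{-1}(U) = {65, 66} ∉ τ_X ✗.
  U = {50, 51}: f^{-1}(U) = {64, 65, 66, 67} ∈ τ_X ✓.
Found U = {50} with f^{-1}(U) = {64, 67} not in τ_X. Therefore f is NOT continuous.


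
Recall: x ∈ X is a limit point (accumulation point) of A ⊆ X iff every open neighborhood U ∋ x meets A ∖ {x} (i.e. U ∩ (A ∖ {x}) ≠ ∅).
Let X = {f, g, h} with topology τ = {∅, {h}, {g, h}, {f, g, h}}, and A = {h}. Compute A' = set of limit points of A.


A' = {f, g}

For each x ∈ X, list the open sets U ∈ τ with x ∈ U, then check whether U ∩ (A ∖ {x}) ≠ ∅ for every such U.
  x = f: opens ∋ x are {f, g, h}; each meets A ∖ {f}, so x IS a limit point.
  x = g: opens ∋ x are {g, h}, {f, g, h}; each meets A ∖ {g}, so x IS a limit point.
  x = h: open {h} ∋ x has {h} ∩ (A ∖ {h}) = ∅, so x is NOT a limit point.
Collecting: A' = {f, g}.


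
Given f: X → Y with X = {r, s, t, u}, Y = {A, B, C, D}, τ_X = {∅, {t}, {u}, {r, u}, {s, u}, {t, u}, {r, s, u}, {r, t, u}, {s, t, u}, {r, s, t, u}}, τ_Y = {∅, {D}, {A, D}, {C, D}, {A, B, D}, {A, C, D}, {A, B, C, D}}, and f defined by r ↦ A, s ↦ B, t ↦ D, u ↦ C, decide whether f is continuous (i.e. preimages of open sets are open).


f is NOT continuous.

Compute f^{-1}(U) for each U ∈ τ_Y:
  U = ∅: f^{-1}(U) = ∅ ∈ τ_X ✓.
  U = {D}: f^{-1}(U) = {t} ∈ τ_X ✓.
  U = {A, D}: f^{-1}(U) = {r, t} ∉ τ_X ✗.
  U = {C, D}: f^{-1}(U) = {t, u} ∈ τ_X ✓.
  U = {A, B, D}: f^{-1}(U) = {r, s, t} ∉ τ_X ✗.
  U = {A, C, D}: f^{-1}(U) = {r, t, u} ∈ τ_X ✓.
  U = {A, B, C, D}: f^{-1}(U) = {r, s, t, u} ∈ τ_X ✓.
Found U = {A, D} with f^{-1}(U) = {r, t} not in τ_X. Therefore f is NOT continuous.


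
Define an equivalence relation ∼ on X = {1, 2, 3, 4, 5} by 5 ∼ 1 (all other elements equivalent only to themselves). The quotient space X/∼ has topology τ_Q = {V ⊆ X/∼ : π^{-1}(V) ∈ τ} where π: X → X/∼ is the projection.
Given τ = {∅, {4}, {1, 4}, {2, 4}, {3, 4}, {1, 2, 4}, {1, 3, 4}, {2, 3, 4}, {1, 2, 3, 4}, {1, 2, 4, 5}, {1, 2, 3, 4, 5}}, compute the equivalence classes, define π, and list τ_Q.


X/∼ = {[1=5], [2], [3], [4]}; |τ_Q| = 7.

Equivalence classes: [1=5], [2], [3], [4].
Quotient map π: X → X/∼ sends 1 ↦ [1=5], 2 ↦ [2], 3 ↦ [3], 4 ↦ [4], 5 ↦ [1=5].
For each subset V ⊆ X/∼, compute π^{-1}(V) ⊆ X and check whether π^{-1}(V) ∈ τ. V is open in τ_Q iff π^{-1}(V) ∈ τ.
  V = {}: π^{-1}(V) = ∅ ∈ τ ✓.
  V = {[1=5]}: π^{-1}(V) = {1, 5} ∉ τ ✗.
  V = {[2]}: π^{-1}(V) = {2} ∉ τ ✗.
  V = {[1=5], [2]}: π^{-1}(V) = {1, 2, 5} ∉ τ ✗.
  V = {[3]}: π^{-1}(V) = {3} ∉ τ ✗.
  V = {[1=5], [3]}: π^{-1}(V) = {1, 3, 5} ∉ τ ✗.
  V = {[2], [3]}: π^{-1}(V) = {2, 3} ∉ τ ✗.
  V = {[1=5], [2], [3]}: π^{-1}(V) = {1, 2, 3, 5} ∉ τ ✗.
  V = {[4]}: π^{-1}(V) = {4} ∈ τ ✓.
  V = {[1=5], [4]}: π^{-1}(V) = {1, 4, 5} ∉ τ ✗.
  V = {[2], [4]}: π^{-1}(V) = {2, 4} ∈ τ ✓.
  V = {[1=5], [2], [4]}: π^{-1}(V) = {1, 2, 4, 5} ∈ τ ✓.
  V = {[3], [4]}: π^{-1}(V) = {3, 4} ∈ τ ✓.
  V = {[1=5], [3], [4]}: π^{-1}(V) = {1, 3, 4, 5} ∉ τ ✗.
  V = {[2], [3], [4]}: π^{-1}(V) = {2, 3, 4} ∈ τ ✓.
  V = {[1=5], [2], [3], [4]}: π^{-1}(V) = {1, 2, 3, 4, 5} ∈ τ ✓.
Open sets in the quotient: τ_Q = {{}, {[4]}, {[2], [4]}, {[1=5], [2], [4]}, {[3], [4]}, {[2], [3], [4]}, {[1=5], [2], [3], [4]}} (7 elements).


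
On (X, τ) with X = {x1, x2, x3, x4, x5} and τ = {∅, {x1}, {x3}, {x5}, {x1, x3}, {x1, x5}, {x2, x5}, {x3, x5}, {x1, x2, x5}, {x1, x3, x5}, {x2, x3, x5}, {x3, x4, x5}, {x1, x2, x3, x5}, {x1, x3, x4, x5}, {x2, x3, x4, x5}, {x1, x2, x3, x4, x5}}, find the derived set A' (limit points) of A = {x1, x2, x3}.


A' = {x4}

For each x ∈ X, list the open sets U ∈ τ with x ∈ U, then check whether U ∩ (A ∖ {x}) ≠ ∅ for every such U.
  x = x1: open {x1} ∋ x has {x1} ∩ (A ∖ {x1}) = ∅, so x is NOT a limit point.
  x = x2: open {x2, x5} ∋ x has {x2, x5} ∩ (A ∖ {x2}) = ∅, so x is NOT a limit point.
  x = x3: open {x3} ∋ x has {x3} ∩ (A ∖ {x3}) = ∅, so x is NOT a limit point.
  x = x4: opens ∋ x are {x3, x4, x5}, {x1, x3, x4, x5}, {x2, x3, x4, x5}, {x1, x2, x3, x4, x5}; each meets A ∖ {x4}, so x IS a limit point.
  x = x5: open {x5} ∋ x has {x5} ∩ (A ∖ {x5}) = ∅, so x is NOT a limit point.
Collecting: A' = {x4}.


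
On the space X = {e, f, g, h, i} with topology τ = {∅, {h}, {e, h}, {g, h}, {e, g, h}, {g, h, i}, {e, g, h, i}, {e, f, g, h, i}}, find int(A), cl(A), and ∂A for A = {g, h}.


int(A) = {g, h}, cl(A) = {e, f, g, h, i}, ∂A = {e, f, i}.

Closed sets in (X, τ) are complements of opens:
  closed(X, τ) = {∅, {f}, {e, f}, {f, i}, {e, f, i}, {f, g, i}, {e, f, g, i}, {e, f, g, h, i}}.
int(A) = ⋃ {U ∈ τ : U ⊆ A}. Opens contained in A: ∅, {h}, {g, h}.
Taking the union of these: int(A) = {g, h}.
cl(A) = ⋂ {C closed : A ⊆ C}. Closed sets containing A: {e, f, g, h, i}.
Intersecting these: cl(A) = {e, f, g, h, i}.
∂A = cl(A) ∖ int(A) = {e, f, g, h, i} ∖ {g, h} = {e, f, i}.


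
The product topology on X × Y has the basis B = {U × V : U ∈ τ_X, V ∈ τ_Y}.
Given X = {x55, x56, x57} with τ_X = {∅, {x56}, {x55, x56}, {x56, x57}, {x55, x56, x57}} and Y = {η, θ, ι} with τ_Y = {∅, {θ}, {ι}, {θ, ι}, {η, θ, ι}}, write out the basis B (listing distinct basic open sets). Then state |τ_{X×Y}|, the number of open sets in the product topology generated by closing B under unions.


Basis B = {∅ × ∅, {x56} × {θ}, {x56} × {ι}, {x55, x56} × {θ}, {x55, x56} × {ι}, {x56} × {θ, ι}, {x56, x57} × {θ}, {x56, x57} × {ι}, {x55, x56, x57} × {θ}, {x55, x56, x57} × {ι}, {x56} × {η, θ, ι}, {x55, x56} × {θ, ι}, {x56, x57} × {θ, ι}, {x55, x56} × {η, θ, ι}, {x55, x56, x57} × {θ, ι}, {x56, x57} × {η, θ, ι}, {x55, x56, x57} × {η, θ, ι}}; |τ_{X×Y}| = 50.

Enumerate products U × V with U ∈ τ_X, V ∈ τ_Y (deduplicated):
  ∅ × ∅ = {} (∅)
  {x56} × {θ} = {(x56,θ)}
  {x56} × {ι} = {(x56,ι)}
  {x55, x56} × {θ} = {(x55,θ), (x56,θ)}
  {x55, x56} × {ι} = {(x55,ι), (x56,ι)}
  {x56} × {θ, ι} = {(x56,θ), (x56,ι)}
  {x56, x57} × {θ} = {(x56,θ), (x57,θ)}
  {x56, x57} × {ι} = {(x56,ι), (x57,ι)}
  {x55, x56, x57} × {θ} = {(x55,θ), (x56,θ), (x57,θ)}
  {x55, x56, x57} × {ι} = {(x55,ι), (x56,ι), (x57,ι)}
  {x56} × {η, θ, ι} = {(x56,η), (x56,θ), (x56,ι)}
  {x55, x56} × {θ, ι} = {(x55,θ), (x55,ι), (x56,θ), (x56,ι)}
  {x56, x57} × {θ, ι} = {(x56,θ), (x56,ι), (x57,θ), (x57,ι)}
  {x55, x56} × {η, θ, ι} = {(x55,η), (x55,θ), (x55,ι), (x56,η), (x56,θ), (x56,ι)}
  {x55, x56, x57} × {θ, ι} = {(x55,θ), (x55,ι), (x56,θ), (x56,ι), (x57,θ), (x57,ι)}
  {x56, x57} × {η, θ, ι} = {(x56,η), (x56,θ), (x56,ι), (x57,η), (x57,θ), (x57,ι)}
  {x55, x56, x57} × {η, θ, ι} = {(x55,η), (x55,θ), (x55,ι), (x56,η), (x56,θ), (x56,ι), (x57,η), (x57,θ), (x57,ι)}
These 17 distinct sets form the basis B.
Close under arbitrary unions to get τ_{X×Y}; counting gives |τ_{X×Y}| = 50.


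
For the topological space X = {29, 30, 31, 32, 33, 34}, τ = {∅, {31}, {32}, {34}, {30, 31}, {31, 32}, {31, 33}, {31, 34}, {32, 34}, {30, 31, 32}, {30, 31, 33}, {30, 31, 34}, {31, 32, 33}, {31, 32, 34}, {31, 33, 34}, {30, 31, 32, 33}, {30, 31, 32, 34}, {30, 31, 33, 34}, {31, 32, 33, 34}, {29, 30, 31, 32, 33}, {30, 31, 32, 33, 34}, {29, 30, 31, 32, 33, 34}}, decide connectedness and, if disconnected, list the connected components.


(X, τ) is disconnected; components = [{34}, {29, 30, 31, 32, 33}].

Find clopen sets (U ∈ τ with X ∖ U ∈ τ):
  U = ∅, X ∖ U = {29, 30, 31, 32, 33, 34} — both open, so U is clopen.
  U = {34}, X ∖ U = {29, 30, 31, 32, 33} — both open, so U is clopen.
  U = {29, 30, 31, 32, 33}, X ∖ U = {34} — both open, so U is clopen.
  U = {29, 30, 31, 32, 33, 34}, X ∖ U = ∅ — both open, so U is clopen.
Nontrivial clopen(s) exist: e.g. {29, 30, 31, 32, 33}. So (X, τ) is disconnected.
Compute connected components by grouping points that agree on all clopens:
  component: {34}
  component: {29, 30, 31, 32, 33}


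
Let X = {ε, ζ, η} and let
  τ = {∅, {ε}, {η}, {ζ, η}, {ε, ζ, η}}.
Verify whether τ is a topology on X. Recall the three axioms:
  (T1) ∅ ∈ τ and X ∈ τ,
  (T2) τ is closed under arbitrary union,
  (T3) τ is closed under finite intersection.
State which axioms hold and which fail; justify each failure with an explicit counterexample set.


τ is NOT a topology on X.

Axiom (T1): ∅ ∈ τ? Yes; X ∈ τ? Yes.
Axiom (T2/T3): check pairwise unions and intersections of members of τ.
Counterexample for (T2): {ε} ∪ {η} = {ε, η} ∉ τ. Therefore τ is NOT a topology.


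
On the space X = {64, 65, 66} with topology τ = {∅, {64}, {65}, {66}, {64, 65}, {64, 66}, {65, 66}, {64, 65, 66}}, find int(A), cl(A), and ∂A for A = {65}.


int(A) = {65}, cl(A) = {65}, ∂A = ∅.

Closed sets in (X, τ) are complements of opens:
  closed(X, τ) = {∅, {64}, {65}, {66}, {64, 65}, {64, 66}, {65, 66}, {64, 65, 66}}.
int(A) = ⋃ {U ∈ τ : U ⊆ A}. Opens contained in A: ∅, {65}.
Taking the union of these: int(A) = {65}.
cl(A) = ⋂ {C closed : A ⊆ C}. Closed sets containing A: {65}, {64, 65}, {65, 66}, {64, 65, 66}.
Intersecting these: cl(A) = {65}.
∂A = cl(A) ∖ int(A) = {65} ∖ {65} = ∅.


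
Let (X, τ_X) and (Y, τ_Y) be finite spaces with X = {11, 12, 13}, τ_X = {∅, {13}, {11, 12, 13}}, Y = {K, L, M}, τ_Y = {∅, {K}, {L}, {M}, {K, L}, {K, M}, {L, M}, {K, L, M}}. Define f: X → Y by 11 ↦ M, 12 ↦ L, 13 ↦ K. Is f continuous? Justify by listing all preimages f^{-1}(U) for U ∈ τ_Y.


f is NOT continuous.

Compute f^{-1}(U) for each U ∈ τ_Y:
  U = ∅: f^{-1}(U) = ∅ ∈ τ_X ✓.
  U = {K}: f^{-1}(U) = {13} ∈ τ_X ✓.
  U = {L}: f^{-1}(U) = {12} ∉ τ_X ✗.
  U = {M}: f^{-1}(U) = {11} ∉ τ_X ✗.
  U = {K, L}: f^{-1}(U) = {12, 13} ∉ τ_X ✗.
  U = {K, M}: f^{-1}(U) = {11, 13} ∉ τ_X ✗.
  U = {L, M}: f^{-1}(U) = {11, 12} ∉ τ_X ✗.
  U = {K, L, M}: f^{-1}(U) = {11, 12, 13} ∈ τ_X ✓.
Found U = {L} with f^{-1}(U) = {12} not in τ_X. Therefore f is NOT continuous.


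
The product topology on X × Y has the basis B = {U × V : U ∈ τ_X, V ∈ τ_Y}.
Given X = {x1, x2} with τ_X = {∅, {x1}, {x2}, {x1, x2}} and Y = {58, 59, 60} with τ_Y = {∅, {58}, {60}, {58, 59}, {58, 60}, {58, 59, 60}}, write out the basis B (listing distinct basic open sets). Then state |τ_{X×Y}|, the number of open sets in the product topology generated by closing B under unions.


Basis B = {∅ × ∅, {x1} × {58}, {x1} × {60}, {x2} × {58}, {x2} × {60}, {x1} × {58, 59}, {x1} × {58, 60}, {x1, x2} × {58}, {x1, x2} × {60}, {x2} × {58, 59}, {x2} × {58, 60}, {x1} × {58, 59, 60}, {x2} × {58, 59, 60}, {x1, x2} × {58, 59}, {x1, x2} × {58, 60}, {x1, x2} × {58, 59, 60}}; |τ_{X×Y}| = 36.

Enumerate products U × V with U ∈ τ_X, V ∈ τ_Y (deduplicated):
  ∅ × ∅ = {} (∅)
  {x1} × {58} = {(x1,58)}
  {x1} × {60} = {(x1,60)}
  {x2} × {58} = {(x2,58)}
  {x2} × {60} = {(x2,60)}
  {x1} × {58, 59} = {(x1,58), (x1,59)}
  {x1} × {58, 60} = {(x1,58), (x1,60)}
  {x1, x2} × {58} = {(x1,58), (x2,58)}
  {x1, x2} × {60} = {(x1,60), (x2,60)}
  {x2} × {58, 59} = {(x2,58), (x2,59)}
  {x2} × {58, 60} = {(x2,58), (x2,60)}
  {x1} × {58, 59, 60} = {(x1,58), (x1,59), (x1,60)}
  {x2} × {58, 59, 60} = {(x2,58), (x2,59), (x2,60)}
  {x1, x2} × {58, 59} = {(x1,58), (x1,59), (x2,58), (x2,59)}
  {x1, x2} × {58, 60} = {(x1,58), (x1,60), (x2,58), (x2,60)}
  {x1, x2} × {58, 59, 60} = {(x1,58), (x1,59), (x1,60), (x2,58), (x2,59), (x2,60)}
These 16 distinct sets form the basis B.
Close under arbitrary unions to get τ_{X×Y}; counting gives |τ_{X×Y}| = 36.


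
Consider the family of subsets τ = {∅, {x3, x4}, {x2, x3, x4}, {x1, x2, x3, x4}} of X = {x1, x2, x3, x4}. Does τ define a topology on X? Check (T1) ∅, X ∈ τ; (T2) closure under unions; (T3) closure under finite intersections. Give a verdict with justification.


τ IS a topology on X.

Axiom (T1): ∅ ∈ τ? Yes; X ∈ τ? Yes.
Axiom (T2/T3): check pairwise unions and intersections of members of τ.
All pairwise intersections and unions checked — each lies in τ. Therefore τ satisfies (T1), (T2), (T3): it IS a topology on X.


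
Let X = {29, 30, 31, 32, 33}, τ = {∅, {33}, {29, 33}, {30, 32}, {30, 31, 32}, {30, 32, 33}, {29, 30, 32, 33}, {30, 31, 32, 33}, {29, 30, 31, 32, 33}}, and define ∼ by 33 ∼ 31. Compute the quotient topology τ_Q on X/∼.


X/∼ = {[29], [30], [31=33], [32]}; |τ_Q| = 4.

Equivalence classes: [29], [30], [31=33], [32].
Quotient map π: X → X/∼ sends 29 ↦ [29], 30 ↦ [30], 31 ↦ [31=33], 32 ↦ [32], 33 ↦ [31=33].
For each subset V ⊆ X/∼, compute π^{-1}(V) ⊆ X and check whether π^{-1}(V) ∈ τ. V is open in τ_Q iff π^{-1}(V) ∈ τ.
  V = {}: π^{-1}(V) = ∅ ∈ τ ✓.
  V = {[29]}: π^{-1}(V) = {29} ∉ τ ✗.
  V = {[30]}: π^{-1}(V) = {30} ∉ τ ✗.
  V = {[29], [30]}: π^{-1}(V) = {29, 30} ∉ τ ✗.
  V = {[31=33]}: π^{-1}(V) = {31, 33} ∉ τ ✗.
  V = {[29], [31=33]}: π^{-1}(V) = {29, 31, 33} ∉ τ ✗.
  V = {[30], [31=33]}: π^{-1}(V) = {30, 31, 33} ∉ τ ✗.
  V = {[29], [30], [31=33]}: π^{-1}(V) = {29, 30, 31, 33} ∉ τ ✗.
  V = {[32]}: π^{-1}(V) = {32} ∉ τ ✗.
  V = {[29], [32]}: π^{-1}(V) = {29, 32} ∉ τ ✗.
  V = {[30], [32]}: π^{-1}(V) = {30, 32} ∈ τ ✓.
  V = {[29], [30], [32]}: π^{-1}(V) = {29, 30, 32} ∉ τ ✗.
  V = {[31=33], [32]}: π^{-1}(V) = {31, 32, 33} ∉ τ ✗.
  V = {[29], [31=33], [32]}: π^{-1}(V) = {29, 31, 32, 33} ∉ τ ✗.
  V = {[30], [31=33], [32]}: π^{-1}(V) = {30, 31, 32, 33} ∈ τ ✓.
  V = {[29], [30], [31=33], [32]}: π^{-1}(V) = {29, 30, 31, 32, 33} ∈ τ ✓.
Open sets in the quotient: τ_Q = {{}, {[30], [32]}, {[30], [31=33], [32]}, {[29], [30], [31=33], [32]}} (4 elements).


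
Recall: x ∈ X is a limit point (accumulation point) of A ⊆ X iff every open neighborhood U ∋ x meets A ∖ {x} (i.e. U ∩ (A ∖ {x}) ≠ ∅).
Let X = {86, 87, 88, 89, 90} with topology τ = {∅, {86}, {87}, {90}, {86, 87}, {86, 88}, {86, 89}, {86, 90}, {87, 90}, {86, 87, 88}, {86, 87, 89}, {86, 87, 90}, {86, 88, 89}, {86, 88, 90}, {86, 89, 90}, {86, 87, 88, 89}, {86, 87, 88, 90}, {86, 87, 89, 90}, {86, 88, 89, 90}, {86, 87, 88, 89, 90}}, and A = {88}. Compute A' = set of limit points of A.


A' = ∅

For each x ∈ X, list the open sets U ∈ τ with x ∈ U, then check whether U ∩ (A ∖ {x}) ≠ ∅ for every such U.
  x = 86: open {86} ∋ x has {86} ∩ (A ∖ {86}) = ∅, so x is NOT a limit point.
  x = 87: open {87} ∋ x has {87} ∩ (A ∖ {87}) = ∅, so x is NOT a limit point.
  x = 88: open {86, 88} ∋ x has {86, 88} ∩ (A ∖ {88}) = ∅, so x is NOT a limit point.
  x = 89: open {86, 89} ∋ x has {86, 89} ∩ (A ∖ {89}) = ∅, so x is NOT a limit point.
  x = 90: open {90} ∋ x has {90} ∩ (A ∖ {90}) = ∅, so x is NOT a limit point.
Collecting: A' = ∅.


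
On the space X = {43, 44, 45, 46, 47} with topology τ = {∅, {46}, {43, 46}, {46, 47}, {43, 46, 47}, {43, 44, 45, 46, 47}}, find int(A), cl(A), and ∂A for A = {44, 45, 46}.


int(A) = {46}, cl(A) = {43, 44, 45, 46, 47}, ∂A = {43, 44, 45, 47}.

Closed sets in (X, τ) are complements of opens:
  closed(X, τ) = {∅, {44, 45}, {43, 44, 45}, {44, 45, 47}, {43, 44, 45, 47}, {43, 44, 45, 46, 47}}.
int(A) = ⋃ {U ∈ τ : U ⊆ A}. Opens contained in A: ∅, {46}.
Taking the union of these: int(A) = {46}.
cl(A) = ⋂ {C closed : A ⊆ C}. Closed sets containing A: {43, 44, 45, 46, 47}.
Intersecting these: cl(A) = {43, 44, 45, 46, 47}.
∂A = cl(A) ∖ int(A) = {43, 44, 45, 46, 47} ∖ {46} = {43, 44, 45, 47}.


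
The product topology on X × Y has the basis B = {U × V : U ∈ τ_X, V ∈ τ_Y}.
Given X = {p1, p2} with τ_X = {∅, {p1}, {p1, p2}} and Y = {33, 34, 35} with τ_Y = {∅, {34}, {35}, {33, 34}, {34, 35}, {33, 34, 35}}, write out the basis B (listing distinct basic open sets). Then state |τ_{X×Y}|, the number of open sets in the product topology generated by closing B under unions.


Basis B = {∅ × ∅, {p1} × {34}, {p1} × {35}, {p1} × {33, 34}, {p1} × {34, 35}, {p1, p2} × {34}, {p1, p2} × {35}, {p1} × {33, 34, 35}, {p1, p2} × {33, 34}, {p1, p2} × {34, 35}, {p1, p2} × {33, 34, 35}}; |τ_{X×Y}| = 18.

Enumerate products U × V with U ∈ τ_X, V ∈ τ_Y (deduplicated):
  ∅ × ∅ = {} (∅)
  {p1} × {34} = {(p1,34)}
  {p1} × {35} = {(p1,35)}
  {p1} × {33, 34} = {(p1,33), (p1,34)}
  {p1} × {34, 35} = {(p1,34), (p1,35)}
  {p1, p2} × {34} = {(p1,34), (p2,34)}
  {p1, p2} × {35} = {(p1,35), (p2,35)}
  {p1} × {33, 34, 35} = {(p1,33), (p1,34), (p1,35)}
  {p1, p2} × {33, 34} = {(p1,33), (p1,34), (p2,33), (p2,34)}
  {p1, p2} × {34, 35} = {(p1,34), (p1,35), (p2,34), (p2,35)}
  {p1, p2} × {33, 34, 35} = {(p1,33), (p1,34), (p1,35), (p2,33), (p2,34), (p2,35)}
These 11 distinct sets form the basis B.
Close under arbitrary unions to get τ_{X×Y}; counting gives |τ_{X×Y}| = 18.


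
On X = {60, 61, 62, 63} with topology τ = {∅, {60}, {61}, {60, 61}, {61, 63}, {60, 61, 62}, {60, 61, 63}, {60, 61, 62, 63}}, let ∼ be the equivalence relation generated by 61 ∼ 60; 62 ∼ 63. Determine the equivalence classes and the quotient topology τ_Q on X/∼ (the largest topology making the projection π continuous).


X/∼ = {[60=61], [62=63]}; |τ_Q| = 3.

Equivalence classes: [60=61], [62=63].
Quotient map π: X → X/∼ sends 60 ↦ [60=61], 61 ↦ [60=61], 62 ↦ [62=63], 63 ↦ [62=63].
For each subset V ⊆ X/∼, compute π^{-1}(V) ⊆ X and check whether π^{-1}(V) ∈ τ. V is open in τ_Q iff π^{-1}(V) ∈ τ.
  V = {}: π^{-1}(V) = ∅ ∈ τ ✓.
  V = {[60=61]}: π^{-1}(V) = {60, 61} ∈ τ ✓.
  V = {[62=63]}: π^{-1}(V) = {62, 63} ∉ τ ✗.
  V = {[60=61], [62=63]}: π^{-1}(V) = {60, 61, 62, 63} ∈ τ ✓.
Open sets in the quotient: τ_Q = {{}, {[60=61]}, {[60=61], [62=63]}} (3 elements).


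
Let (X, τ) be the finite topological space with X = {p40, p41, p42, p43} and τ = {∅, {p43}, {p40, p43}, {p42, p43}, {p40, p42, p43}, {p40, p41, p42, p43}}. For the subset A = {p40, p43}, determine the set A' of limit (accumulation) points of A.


A' = {p40, p41, p42}

For each x ∈ X, list the open sets U ∈ τ with x ∈ U, then check whether U ∩ (A ∖ {x}) ≠ ∅ for every such U.
  x = p40: opens ∋ x are {p40, p43}, {p40, p42, p43}, {p40, p41, p42, p43}; each meets A ∖ {p40}, so x IS a limit point.
  x = p41: opens ∋ x are {p40, p41, p42, p43}; each meets A ∖ {p41}, so x IS a limit point.
  x = p42: opens ∋ x are {p42, p43}, {p40, p42, p43}, {p40, p41, p42, p43}; each meets A ∖ {p42}, so x IS a limit point.
  x = p43: open {p43} ∋ x has {p43} ∩ (A ∖ {p43}) = ∅, so x is NOT a limit point.
Collecting: A' = {p40, p41, p42}.


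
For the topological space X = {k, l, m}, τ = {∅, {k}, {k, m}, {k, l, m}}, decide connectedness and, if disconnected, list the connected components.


(X, τ) is connected.

Find clopen sets (U ∈ τ with X ∖ U ∈ τ):
  U = ∅, X ∖ U = {k, l, m} — both open, so U is clopen.
  U = {k, l, m}, X ∖ U = ∅ — both open, so U is clopen.
Only trivial clopens (∅ and X) exist, so (X, τ) is connected.
Compute connected components by grouping points that agree on all clopens:
  component: {k, l, m}


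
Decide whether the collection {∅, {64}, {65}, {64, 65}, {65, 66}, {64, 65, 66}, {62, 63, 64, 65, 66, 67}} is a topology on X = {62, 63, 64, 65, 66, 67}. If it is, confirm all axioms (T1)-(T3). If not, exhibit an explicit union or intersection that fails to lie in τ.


τ IS a topology on X.

Axiom (T1): ∅ ∈ τ? Yes; X ∈ τ? Yes.
Axiom (T2/T3): check pairwise unions and intersections of members of τ.
All pairwise intersections and unions checked — each lies in τ. Therefore τ satisfies (T1), (T2), (T3): it IS a topology on X.


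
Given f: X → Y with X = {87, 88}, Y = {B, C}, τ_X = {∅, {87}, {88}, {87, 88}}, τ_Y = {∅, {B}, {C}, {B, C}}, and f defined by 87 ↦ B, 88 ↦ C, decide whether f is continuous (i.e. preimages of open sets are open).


f IS continuous.

Compute f^{-1}(U) for each U ∈ τ_Y:
  U = ∅: f^{-1}(U) = ∅ ∈ τ_X ✓.
  U = {B}: f^{-1}(U) = {87} ∈ τ_X ✓.
  U = {C}: f^{-1}(U) = {88} ∈ τ_X ✓.
  U = {B, C}: f^{-1}(U) = {87, 88} ∈ τ_X ✓.
Every preimage lies in τ_X, so f IS continuous.


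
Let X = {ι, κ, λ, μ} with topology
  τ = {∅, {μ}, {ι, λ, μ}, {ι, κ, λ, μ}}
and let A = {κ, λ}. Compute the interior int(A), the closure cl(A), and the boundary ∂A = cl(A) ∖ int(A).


int(A) = ∅, cl(A) = {ι, κ, λ}, ∂A = {ι, κ, λ}.

Closed sets in (X, τ) are complements of opens:
  closed(X, τ) = {∅, {κ}, {ι, κ, λ}, {ι, κ, λ, μ}}.
int(A) = ⋃ {U ∈ τ : U ⊆ A}. Opens contained in A: ∅.
Taking the union of these: int(A) = ∅.
cl(A) = ⋂ {C closed : A ⊆ C}. Closed sets containing A: {ι, κ, λ}, {ι, κ, λ, μ}.
Intersecting these: cl(A) = {ι, κ, λ}.
∂A = cl(A) ∖ int(A) = {ι, κ, λ} ∖ ∅ = {ι, κ, λ}.


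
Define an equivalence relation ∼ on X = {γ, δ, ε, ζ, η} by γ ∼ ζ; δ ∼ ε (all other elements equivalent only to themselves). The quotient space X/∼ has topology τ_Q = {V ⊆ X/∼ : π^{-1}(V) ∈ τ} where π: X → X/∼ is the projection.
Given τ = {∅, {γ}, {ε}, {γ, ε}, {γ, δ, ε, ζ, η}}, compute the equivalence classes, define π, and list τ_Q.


X/∼ = {[γ=ζ], [δ=ε], [η]}; |τ_Q| = 2.

Equivalence classes: [γ=ζ], [δ=ε], [η].
Quotient map π: X → X/∼ sends γ ↦ [γ=ζ], δ ↦ [δ=ε], ε ↦ [δ=ε], ζ ↦ [γ=ζ], η ↦ [η].
For each subset V ⊆ X/∼, compute π^{-1}(V) ⊆ X and check whether π^{-1}(V) ∈ τ. V is open in τ_Q iff π^{-1}(V) ∈ τ.
  V = {}: π^{-1}(V) = ∅ ∈ τ ✓.
  V = {[γ=ζ]}: π^{-1}(V) = {γ, ζ} ∉ τ ✗.
  V = {[δ=ε]}: π^{-1}(V) = {δ, ε} ∉ τ ✗.
  V = {[γ=ζ], [δ=ε]}: π^{-1}(V) = {γ, δ, ε, ζ} ∉ τ ✗.
  V = {[η]}: π^{-1}(V) = {η} ∉ τ ✗.
  V = {[γ=ζ], [η]}: π^{-1}(V) = {γ, ζ, η} ∉ τ ✗.
  V = {[δ=ε], [η]}: π^{-1}(V) = {δ, ε, η} ∉ τ ✗.
  V = {[γ=ζ], [δ=ε], [η]}: π^{-1}(V) = {γ, δ, ε, ζ, η} ∈ τ ✓.
Open sets in the quotient: τ_Q = {{}, {[γ=ζ], [δ=ε], [η]}} (2 elements).


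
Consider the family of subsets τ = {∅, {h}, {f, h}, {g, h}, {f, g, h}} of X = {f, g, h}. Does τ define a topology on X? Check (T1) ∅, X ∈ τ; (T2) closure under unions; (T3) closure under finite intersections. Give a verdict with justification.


τ IS a topology on X.

Axiom (T1): ∅ ∈ τ? Yes; X ∈ τ? Yes.
Axiom (T2/T3): check pairwise unions and intersections of members of τ.
All pairwise intersections and unions checked — each lies in τ. Therefore τ satisfies (T1), (T2), (T3): it IS a topology on X.


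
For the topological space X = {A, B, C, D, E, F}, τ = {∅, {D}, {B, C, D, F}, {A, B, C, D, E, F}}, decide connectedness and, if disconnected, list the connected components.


(X, τ) is connected.

Find clopen sets (U ∈ τ with X ∖ U ∈ τ):
  U = ∅, X ∖ U = {A, B, C, D, E, F} — both open, so U is clopen.
  U = {A, B, C, D, E, F}, X ∖ U = ∅ — both open, so U is clopen.
Only trivial clopens (∅ and X) exist, so (X, τ) is connected.
Compute connected components by grouping points that agree on all clopens:
  component: {A, B, C, D, E, F}


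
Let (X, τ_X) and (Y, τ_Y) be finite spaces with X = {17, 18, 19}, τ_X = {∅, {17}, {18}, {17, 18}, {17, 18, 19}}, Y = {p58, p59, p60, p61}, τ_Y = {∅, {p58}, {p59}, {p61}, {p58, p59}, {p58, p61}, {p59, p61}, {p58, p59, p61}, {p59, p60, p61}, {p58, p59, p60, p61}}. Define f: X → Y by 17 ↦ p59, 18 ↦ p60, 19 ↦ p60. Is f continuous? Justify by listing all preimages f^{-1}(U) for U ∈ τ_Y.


f IS continuous.

Compute f^{-1}(U) for each U ∈ τ_Y:
  U = ∅: f^{-1}(U) = ∅ ∈ τ_X ✓.
  U = {p58}: f^{-1}(U) = ∅ ∈ τ_X ✓.
  U = {p59}: f^{-1}(U) = {17} ∈ τ_X ✓.
  U = {p61}: f^{-1}(U) = ∅ ∈ τ_X ✓.
  U = {p58, p59}: f^{-1}(U) = {17} ∈ τ_X ✓.
  U = {p58, p61}: f^{-1}(U) = ∅ ∈ τ_X ✓.
  U = {p59, p61}: f^{-1}(U) = {17} ∈ τ_X ✓.
  U = {p58, p59, p61}: f^{-1}(U) = {17} ∈ τ_X ✓.
  U = {p59, p60, p61}: f^{-1}(U) = {17, 18, 19} ∈ τ_X ✓.
  U = {p58, p59, p60, p61}: f^{-1}(U) = {17, 18, 19} ∈ τ_X ✓.
Every preimage lies in τ_X, so f IS continuous.


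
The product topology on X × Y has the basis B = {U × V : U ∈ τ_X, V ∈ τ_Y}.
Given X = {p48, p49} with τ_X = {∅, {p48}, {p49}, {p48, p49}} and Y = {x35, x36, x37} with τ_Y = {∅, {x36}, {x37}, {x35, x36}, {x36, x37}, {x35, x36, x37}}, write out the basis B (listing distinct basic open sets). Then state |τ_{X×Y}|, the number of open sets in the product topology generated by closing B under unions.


Basis B = {∅ × ∅, {p48} × {x36}, {p48} × {x37}, {p49} × {x36}, {p49} × {x37}, {p48} × {x35, x36}, {p48} × {x36, x37}, {p48, p49} × {x36}, {p48, p49} × {x37}, {p49} × {x35, x36}, {p49} × {x36, x37}, {p48} × {x35, x36, x37}, {p49} × {x35, x36, x37}, {p48, p49} × {x35, x36}, {p48, p49} × {x36, x37}, {p48, p49} × {x35, x36, x37}}; |τ_{X×Y}| = 36.

Enumerate products U × V with U ∈ τ_X, V ∈ τ_Y (deduplicated):
  ∅ × ∅ = {} (∅)
  {p48} × {x36} = {(p48,x36)}
  {p48} × {x37} = {(p48,x37)}
  {p49} × {x36} = {(p49,x36)}
  {p49} × {x37} = {(p49,x37)}
  {p48} × {x35, x36} = {(p48,x35), (p48,x36)}
  {p48} × {x36, x37} = {(p48,x36), (p48,x37)}
  {p48, p49} × {x36} = {(p48,x36), (p49,x36)}
  {p48, p49} × {x37} = {(p48,x37), (p49,x37)}
  {p49} × {x35, x36} = {(p49,x35), (p49,x36)}
  {p49} × {x36, x37} = {(p49,x36), (p49,x37)}
  {p48} × {x35, x36, x37} = {(p48,x35), (p48,x36), (p48,x37)}
  {p49} × {x35, x36, x37} = {(p49,x35), (p49,x36), (p49,x37)}
  {p48, p49} × {x35, x36} = {(p48,x35), (p48,x36), (p49,x35), (p49,x36)}
  {p48, p49} × {x36, x37} = {(p48,x36), (p48,x37), (p49,x36), (p49,x37)}
  {p48, p49} × {x35, x36, x37} = {(p48,x35), (p48,x36), (p48,x37), (p49,x35), (p49,x36), (p49,x37)}
These 16 distinct sets form the basis B.
Close under arbitrary unions to get τ_{X×Y}; counting gives |τ_{X×Y}| = 36.


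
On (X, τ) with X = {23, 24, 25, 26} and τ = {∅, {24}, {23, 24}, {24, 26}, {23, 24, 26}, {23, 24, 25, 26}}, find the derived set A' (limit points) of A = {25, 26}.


A' = {25}

For each x ∈ X, list the open sets U ∈ τ with x ∈ U, then check whether U ∩ (A ∖ {x}) ≠ ∅ for every such U.
  x = 23: open {23, 24} ∋ x has {23, 24} ∩ (A ∖ {23}) = ∅, so x is NOT a limit point.
  x = 24: open {24} ∋ x has {24} ∩ (A ∖ {24}) = ∅, so x is NOT a limit point.
  x = 25: opens ∋ x are {23, 24, 25, 26}; each meets A ∖ {25}, so x IS a limit point.
  x = 26: open {24, 26} ∋ x has {24, 26} ∩ (A ∖ {26}) = ∅, so x is NOT a limit point.
Collecting: A' = {25}.


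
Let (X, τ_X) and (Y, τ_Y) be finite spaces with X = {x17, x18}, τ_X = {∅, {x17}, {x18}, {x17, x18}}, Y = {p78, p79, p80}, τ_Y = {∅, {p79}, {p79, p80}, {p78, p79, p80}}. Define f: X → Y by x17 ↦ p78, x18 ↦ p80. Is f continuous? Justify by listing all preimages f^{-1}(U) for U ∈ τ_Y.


f IS continuous.

Compute f^{-1}(U) for each U ∈ τ_Y:
  U = ∅: f^{-1}(U) = ∅ ∈ τ_X ✓.
  U = {p79}: f^{-1}(U) = ∅ ∈ τ_X ✓.
  U = {p79, p80}: f^{-1}(U) = {x18} ∈ τ_X ✓.
  U = {p78, p79, p80}: f^{-1}(U) = {x17, x18} ∈ τ_X ✓.
Every preimage lies in τ_X, so f IS continuous.


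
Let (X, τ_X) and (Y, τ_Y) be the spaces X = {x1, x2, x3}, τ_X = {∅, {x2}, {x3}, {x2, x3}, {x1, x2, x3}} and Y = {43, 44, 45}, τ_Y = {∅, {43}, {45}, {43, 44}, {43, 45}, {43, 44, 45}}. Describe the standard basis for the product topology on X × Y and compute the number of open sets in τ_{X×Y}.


Basis B = {∅ × ∅, {x2} × {43}, {x2} × {45}, {x3} × {43}, {x3} × {45}, {x2} × {43, 44}, {x2} × {43, 45}, {x2, x3} × {43}, {x2, x3} × {45}, {x3} × {43, 44}, {x3} × {43, 45}, {x1, x2, x3} × {43}, {x1, x2, x3} × {45}, {x2} × {43, 44, 45}, {x3} × {43, 44, 45}, {x2, x3} × {43, 44}, {x2, x3} × {43, 45}, {x1, x2, x3} × {43, 44}, {x1, x2, x3} × {43, 45}, {x2, x3} × {43, 44, 45}, {x1, x2, x3} × {43, 44, 45}}; |τ_{X×Y}| = 70.

Enumerate products U × V with U ∈ τ_X, V ∈ τ_Y (deduplicated):
  ∅ × ∅ = {} (∅)
  {x2} × {43} = {(x2,43)}
  {x2} × {45} = {(x2,45)}
  {x3} × {43} = {(x3,43)}
  {x3} × {45} = {(x3,45)}
  {x2} × {43, 44} = {(x2,43), (x2,44)}
  {x2} × {43, 45} = {(x2,43), (x2,45)}
  {x2, x3} × {43} = {(x2,43), (x3,43)}
  {x2, x3} × {45} = {(x2,45), (x3,45)}
  {x3} × {43, 44} = {(x3,43), (x3,44)}
  {x3} × {43, 45} = {(x3,43), (x3,45)}
  {x1, x2, x3} × {43} = {(x1,43), (x2,43), (x3,43)}
  {x1, x2, x3} × {45} = {(x1,45), (x2,45), (x3,45)}
  {x2} × {43, 44, 45} = {(x2,43), (x2,44), (x2,45)}
  {x3} × {43, 44, 45} = {(x3,43), (x3,44), (x3,45)}
  {x2, x3} × {43, 44} = {(x2,43), (x2,44), (x3,43), (x3,44)}
  {x2, x3} × {43, 45} = {(x2,43), (x2,45), (x3,43), (x3,45)}
  {x1, x2, x3} × {43, 44} = {(x1,43), (x1,44), (x2,43), (x2,44), (x3,43), (x3,44)}
  {x1, x2, x3} × {43, 45} = {(x1,43), (x1,45), (x2,43), (x2,45), (x3,43), (x3,45)}
  {x2, x3} × {43, 44, 45} = {(x2,43), (x2,44), (x2,45), (x3,43), (x3,44), (x3,45)}
  {x1, x2, x3} × {43, 44, 45} = {(x1,43), (x1,44), (x1,45), (x2,43), (x2,44), (x2,45), (x3,43), (x3,44), (x3,45)}
These 21 distinct sets form the basis B.
Close under arbitrary unions to get τ_{X×Y}; counting gives |τ_{X×Y}| = 70.


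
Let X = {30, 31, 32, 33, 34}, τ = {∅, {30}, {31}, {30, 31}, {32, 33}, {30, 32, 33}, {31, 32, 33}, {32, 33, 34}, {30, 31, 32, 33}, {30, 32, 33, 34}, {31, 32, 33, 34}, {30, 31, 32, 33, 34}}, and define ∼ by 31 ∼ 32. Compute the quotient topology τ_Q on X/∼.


X/∼ = {[30], [31=32], [33], [34]}; |τ_Q| = 6.

Equivalence classes: [30], [31=32], [33], [34].
Quotient map π: X → X/∼ sends 30 ↦ [30], 31 ↦ [31=32], 32 ↦ [31=32], 33 ↦ [33], 34 ↦ [34].
For each subset V ⊆ X/∼, compute π^{-1}(V) ⊆ X and check whether π^{-1}(V) ∈ τ. V is open in τ_Q iff π^{-1}(V) ∈ τ.
  V = {}: π^{-1}(V) = ∅ ∈ τ ✓.
  V = {[30]}: π^{-1}(V) = {30} ∈ τ ✓.
  V = {[31=32]}: π^{-1}(V) = {31, 32} ∉ τ ✗.
  V = {[30], [31=32]}: π^{-1}(V) = {30, 31, 32} ∉ τ ✗.
  V = {[33]}: π^{-1}(V) = {33} ∉ τ ✗.
  V = {[30], [33]}: π^{-1}(V) = {30, 33} ∉ τ ✗.
  V = {[31=32], [33]}: π^{-1}(V) = {31, 32, 33} ∈ τ ✓.
  V = {[30], [31=32], [33]}: π^{-1}(V) = {30, 31, 32, 33} ∈ τ ✓.
  V = {[34]}: π^{-1}(V) = {34} ∉ τ ✗.
  V = {[30], [34]}: π^{-1}(V) = {30, 34} ∉ τ ✗.
  V = {[31=32], [34]}: π^{-1}(V) = {31, 32, 34} ∉ τ ✗.
  V = {[30], [31=32], [34]}: π^{-1}(V) = {30, 31, 32, 34} ∉ τ ✗.
  V = {[33], [34]}: π^{-1}(V) = {33, 34} ∉ τ ✗.
  V = {[30], [33], [34]}: π^{-1}(V) = {30, 33, 34} ∉ τ ✗.
  V = {[31=32], [33], [34]}: π^{-1}(V) = {31, 32, 33, 34} ∈ τ ✓.
  V = {[30], [31=32], [33], [34]}: π^{-1}(V) = {30, 31, 32, 33, 34} ∈ τ ✓.
Open sets in the quotient: τ_Q = {{}, {[30]}, {[31=32], [33]}, {[30], [31=32], [33]}, {[31=32], [33], [34]}, {[30], [31=32], [33], [34]}} (6 elements).


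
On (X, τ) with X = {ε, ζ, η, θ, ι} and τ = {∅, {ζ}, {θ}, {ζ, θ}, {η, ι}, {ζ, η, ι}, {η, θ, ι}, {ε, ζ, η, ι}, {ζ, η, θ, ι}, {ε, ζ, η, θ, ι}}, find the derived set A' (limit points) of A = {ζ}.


A' = {ε}

For each x ∈ X, list the open sets U ∈ τ with x ∈ U, then check whether U ∩ (A ∖ {x}) ≠ ∅ for every such U.
  x = ε: opens ∋ x are {ε, ζ, η, ι}, {ε, ζ, η, θ, ι}; each meets A ∖ {ε}, so x IS a limit point.
  x = ζ: open {ζ} ∋ x has {ζ} ∩ (A ∖ {ζ}) = ∅, so x is NOT a limit point.
  x = η: open {η, ι} ∋ x has {η, ι} ∩ (A ∖ {η}) = ∅, so x is NOT a limit point.
  x = θ: open {θ} ∋ x has {θ} ∩ (A ∖ {θ}) = ∅, so x is NOT a limit point.
  x = ι: open {η, ι} ∋ x has {η, ι} ∩ (A ∖ {ι}) = ∅, so x is NOT a limit point.
Collecting: A' = {ε}.


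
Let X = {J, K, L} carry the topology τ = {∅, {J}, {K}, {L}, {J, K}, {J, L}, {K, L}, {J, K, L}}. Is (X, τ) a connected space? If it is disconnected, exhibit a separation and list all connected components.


(X, τ) is disconnected; components = [{J}, {K}, {L}].

Find clopen sets (U ∈ τ with X ∖ U ∈ τ):
  U = ∅, X ∖ U = {J, K, L} — both open, so U is clopen.
  U = {J}, X ∖ U = {K, L} — both open, so U is clopen.
  U = {K}, X ∖ U = {J, L} — both open, so U is clopen.
  U = {L}, X ∖ U = {J, K} — both open, so U is clopen.
  U = {J, K}, X ∖ U = {L} — both open, so U is clopen.
  U = {J, L}, X ∖ U = {K} — both open, so U is clopen.
  U = {K, L}, X ∖ U = {J} — both open, so U is clopen.
  U = {J, K, L}, X ∖ U = ∅ — both open, so U is clopen.
Nontrivial clopen(s) exist: e.g. {J, L}. So (X, τ) is disconnected.
Compute connected components by grouping points that agree on all clopens:
  component: {J}
  component: {K}
  component: {L}


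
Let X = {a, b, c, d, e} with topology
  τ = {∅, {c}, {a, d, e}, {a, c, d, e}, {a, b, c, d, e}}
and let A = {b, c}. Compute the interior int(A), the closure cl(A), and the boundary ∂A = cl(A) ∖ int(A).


int(A) = {c}, cl(A) = {b, c}, ∂A = {b}.

Closed sets in (X, τ) are complements of opens:
  closed(X, τ) = {∅, {b}, {b, c}, {a, b, d, e}, {a, b, c, d, e}}.
int(A) = ⋃ {U ∈ τ : U ⊆ A}. Opens contained in A: ∅, {c}.
Taking the union of these: int(A) = {c}.
cl(A) = ⋂ {C closed : A ⊆ C}. Closed sets containing A: {b, c}, {a, b, c, d, e}.
Intersecting these: cl(A) = {b, c}.
∂A = cl(A) ∖ int(A) = {b, c} ∖ {c} = {b}.
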